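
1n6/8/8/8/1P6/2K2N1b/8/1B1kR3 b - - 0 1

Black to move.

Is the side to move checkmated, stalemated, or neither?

checkmate

Black to move; black king on d1.
In check: yes, from the white rook on e1.
King squares — c1: attacked by Re1; e1: attacked by Nf3; c2: attacked by Bb1; d2: attacked by Kc3; e2: attacked by Re1.
Legal moves for Black: none.
In check with no legal moves → checkmate.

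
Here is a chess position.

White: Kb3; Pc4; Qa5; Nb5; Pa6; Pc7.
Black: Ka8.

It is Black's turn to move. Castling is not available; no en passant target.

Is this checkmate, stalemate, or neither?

stalemate

Black to move; black king on a8.
In check: no.
King squares — a7: attacked by Nb5; b7: attacked by Pa6; b8: attacked by Pc7.
Legal moves for Black: none.
Not in check and no legal moves → stalemate.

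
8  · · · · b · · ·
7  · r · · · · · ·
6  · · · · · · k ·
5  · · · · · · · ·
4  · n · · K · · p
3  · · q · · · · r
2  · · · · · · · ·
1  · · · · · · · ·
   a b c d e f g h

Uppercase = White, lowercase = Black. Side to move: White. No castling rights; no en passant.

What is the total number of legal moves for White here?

1

White to move; king on e4.
In check: no.
Legal moves: Kf4.
Count: 1.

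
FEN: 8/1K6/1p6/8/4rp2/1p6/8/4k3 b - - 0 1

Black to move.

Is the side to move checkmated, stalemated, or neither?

neither

Black to move; black king on e1.
In check: no.
Legal moves for Black: Re8, Re7+, Re6, Re5, Rd4, Rc4, Rb4, Ra4, Re3, Re2, Kf2, Ke2, Kd2, Kf1, Kd1, b5, f3, b2.
Black has 18 legal moves and is not in check → neither.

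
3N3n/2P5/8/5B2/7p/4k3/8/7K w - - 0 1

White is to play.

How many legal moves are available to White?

White to move; king on h1.
In check: no.
Legal moves: Nf7, Nb7, Ne6, Nc6, Bc8, Bh7, Bd7, Bg6, Be6, Bg4, Be4, Bh3, Bd3, Bc2, Bb1, Kh2, Kg2, Kg1, c8=Q, c8=R, c8=B, c8=N.
Count: 22.

22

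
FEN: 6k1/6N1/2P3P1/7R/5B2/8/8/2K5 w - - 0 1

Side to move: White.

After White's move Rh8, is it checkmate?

After Rh8: black king on g8; in check: yes, from the white rook on h8.
Black has 2 legal replies: Kxh8, Kxg7.
In check but a legal move exists → not checkmate.

no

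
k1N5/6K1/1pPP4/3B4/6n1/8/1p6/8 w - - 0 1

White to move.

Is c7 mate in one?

After c7: black king on a8; in check: yes, from the white bishop on d5.
King squares — a7: attacked by Nc8; b7: attacked by Bd5; b8: attacked by Pc7.
Black has no legal moves → checkmate.

yes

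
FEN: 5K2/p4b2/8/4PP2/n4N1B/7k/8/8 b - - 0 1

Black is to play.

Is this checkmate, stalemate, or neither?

neither

Black to move; black king on h3.
In check: yes, from the white knight on f4.
King squares — g2: attacked by Nf4; h2: available; g3: attacked by Bh4; g4: available; h4: available.
Legal moves for Black: Kxh4, Kg4, Kh2.
Black is in check but has 3 legal moves → neither.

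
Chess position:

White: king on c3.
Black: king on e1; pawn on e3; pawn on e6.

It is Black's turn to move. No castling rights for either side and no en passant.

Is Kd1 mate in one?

no

After Kd1: white king on c3; in check: no.
White is not in check, so this cannot be checkmate.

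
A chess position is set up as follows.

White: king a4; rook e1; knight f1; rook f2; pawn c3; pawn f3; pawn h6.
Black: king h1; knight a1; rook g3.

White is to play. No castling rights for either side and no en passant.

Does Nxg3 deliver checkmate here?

yes

After Nxg3: black king on h1; in check: yes, from the white rook on e1 and the white knight on g3.
King squares — g1: attacked by Re1; g2: attacked by Rf2; h2: attacked by Rf2.
Black has no legal moves → checkmate.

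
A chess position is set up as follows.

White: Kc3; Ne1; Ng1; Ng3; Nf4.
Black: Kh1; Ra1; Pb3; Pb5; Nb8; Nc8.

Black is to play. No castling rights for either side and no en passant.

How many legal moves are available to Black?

2

Black to move; king on h1.
In check: yes, from the white knight on g3.
Legal moves: Kh2, Kxg1.
Count: 2.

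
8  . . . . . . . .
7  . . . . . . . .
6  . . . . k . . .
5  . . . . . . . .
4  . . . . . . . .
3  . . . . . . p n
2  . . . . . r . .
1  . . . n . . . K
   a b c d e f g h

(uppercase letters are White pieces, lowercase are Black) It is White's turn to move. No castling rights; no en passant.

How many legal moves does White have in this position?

0

White to move; king on h1.
In check: no.
Legal moves: none.
Count: 0.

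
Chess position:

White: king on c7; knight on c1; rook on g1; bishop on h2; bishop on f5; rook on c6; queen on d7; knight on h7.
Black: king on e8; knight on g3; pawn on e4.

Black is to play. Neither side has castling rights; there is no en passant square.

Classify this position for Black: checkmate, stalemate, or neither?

checkmate

Black to move; black king on e8.
In check: yes, from the white queen on d7.
King squares — d7: attacked by Bf5; e7: attacked by Qd7; f7: attacked by Qd7; d8: attacked by Kc7; f8: attacked by Nh7.
Legal moves for Black: none.
In check with no legal moves → checkmate.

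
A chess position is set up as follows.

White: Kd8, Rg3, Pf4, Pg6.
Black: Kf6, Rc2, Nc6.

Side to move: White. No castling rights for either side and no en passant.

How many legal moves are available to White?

4

White to move; king on d8.
In check: yes, from the black knight on c6.
Legal moves: Ke8, Kc8, Kd7, Kc7.
Count: 4.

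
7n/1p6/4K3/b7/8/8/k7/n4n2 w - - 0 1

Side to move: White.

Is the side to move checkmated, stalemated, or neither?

White to move; white king on e6.
In check: no.
Legal moves for White: Ke7, Kd7, Kf6, Kd6, Kf5, Ke5, Kd5.
White has 7 legal moves and is not in check → neither.

neither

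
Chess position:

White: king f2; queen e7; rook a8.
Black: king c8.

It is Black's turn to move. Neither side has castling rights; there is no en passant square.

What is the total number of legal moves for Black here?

0

Black to move; king on c8.
In check: yes, from the white rook on a8.
Legal moves: none.
Count: 0.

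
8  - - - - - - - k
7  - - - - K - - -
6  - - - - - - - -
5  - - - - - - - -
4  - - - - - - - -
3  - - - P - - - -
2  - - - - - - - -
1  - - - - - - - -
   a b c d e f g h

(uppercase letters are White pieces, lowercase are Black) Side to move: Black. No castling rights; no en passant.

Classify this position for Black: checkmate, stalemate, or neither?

neither

Black to move; black king on h8.
In check: no.
Legal moves for Black: Kg8, Kh7, Kg7.
Black has 3 legal moves and is not in check → neither.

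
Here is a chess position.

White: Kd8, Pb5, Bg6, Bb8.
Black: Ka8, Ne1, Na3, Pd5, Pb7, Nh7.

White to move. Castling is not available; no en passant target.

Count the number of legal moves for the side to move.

22

White to move; king on d8.
In check: no.
Legal moves: Ke8, Kc8, Ke7, Kd7, Kc7, Bc7, Ba7, Bd6, Be5, Bf4, Bg3, Bh2, Be8, Bxh7, Bf7, Bh5, Bf5, Be4, Bd3, Bc2, Bb1, b6.
Count: 22.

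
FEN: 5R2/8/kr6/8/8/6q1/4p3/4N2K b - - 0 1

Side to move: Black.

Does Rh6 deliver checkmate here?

yes

After Rh6: white king on h1; in check: yes, from the black rook on h6.
King squares — g1: attacked by Qg3; g2: attacked by Qg3; h2: attacked by Qg3.
White has no legal moves → checkmate.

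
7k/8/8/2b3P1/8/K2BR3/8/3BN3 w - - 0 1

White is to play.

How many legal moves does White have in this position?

White to move; king on a3.
In check: yes, from the black bishop on c5.
Legal moves: Ka4, Kb3, Kb2, Ka2.
Count: 4.

4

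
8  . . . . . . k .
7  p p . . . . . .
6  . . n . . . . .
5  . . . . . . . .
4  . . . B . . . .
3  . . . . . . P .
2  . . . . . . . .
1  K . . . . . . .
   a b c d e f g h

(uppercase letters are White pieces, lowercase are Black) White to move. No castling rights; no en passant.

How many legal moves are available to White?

White to move; king on a1.
In check: no.
Legal moves: Bh8, Bg7, Bxa7, Bf6, Bb6, Be5, Bc5, Be3, Bc3, Bf2, Bb2, Bg1, Kb2, Ka2, Kb1, g4.
Count: 16.

16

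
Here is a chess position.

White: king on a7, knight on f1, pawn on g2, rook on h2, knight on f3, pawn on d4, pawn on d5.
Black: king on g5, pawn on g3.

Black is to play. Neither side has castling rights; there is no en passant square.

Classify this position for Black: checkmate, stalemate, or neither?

neither

Black to move; black king on g5.
In check: yes, from the white knight on f3.
King squares — f4: available; g4: available; h4: attacked by Rh2; f5: available; h5: attacked by Rh2; f6: available; g6: available; h6: attacked by Rh2.
Legal moves for Black: Kg6, Kf6, Kf5, Kg4, Kf4.
Black is in check but has 5 legal moves → neither.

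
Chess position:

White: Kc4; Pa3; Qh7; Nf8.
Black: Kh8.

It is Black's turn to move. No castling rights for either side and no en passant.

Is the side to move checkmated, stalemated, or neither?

Black to move; black king on h8.
In check: yes, from the white queen on h7.
King squares — g7: attacked by Qh7; h7: attacked by Nf8; g8: attacked by Qh7.
Legal moves for Black: none.
In check with no legal moves → checkmate.

checkmate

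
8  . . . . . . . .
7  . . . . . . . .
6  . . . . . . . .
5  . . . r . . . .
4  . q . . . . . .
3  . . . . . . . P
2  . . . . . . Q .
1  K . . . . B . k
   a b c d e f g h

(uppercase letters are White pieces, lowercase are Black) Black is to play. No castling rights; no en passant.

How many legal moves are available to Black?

Black to move; king on h1.
In check: yes, from the white queen on g2.
Legal moves: none.
Count: 0.

0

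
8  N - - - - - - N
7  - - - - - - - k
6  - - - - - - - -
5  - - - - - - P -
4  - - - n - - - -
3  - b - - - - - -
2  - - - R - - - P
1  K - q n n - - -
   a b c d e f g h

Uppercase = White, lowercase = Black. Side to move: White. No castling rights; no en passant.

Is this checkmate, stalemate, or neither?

White to move; white king on a1.
In check: yes, from the black queen on c1.
King squares — b1: attacked by Qc1; a2: attacked by Bb3; b2: attacked by Qc1.
Legal moves for White: none.
In check with no legal moves → checkmate.

checkmate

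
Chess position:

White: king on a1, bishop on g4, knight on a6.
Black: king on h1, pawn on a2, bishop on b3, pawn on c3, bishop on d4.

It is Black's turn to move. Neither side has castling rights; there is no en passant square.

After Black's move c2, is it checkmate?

yes

After c2: white king on a1; in check: yes, from the black bishop on d4.
King squares — b1: attacked by Pa2; a2: attacked by Bb3; b2: attacked by Bd4.
White has no legal moves → checkmate.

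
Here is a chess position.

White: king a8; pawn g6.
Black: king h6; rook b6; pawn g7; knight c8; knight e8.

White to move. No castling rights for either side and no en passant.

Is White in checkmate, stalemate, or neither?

stalemate

White to move; white king on a8.
In check: no.
King squares — a7: attacked by Nc8; b7: attacked by Rb6; b8: attacked by Rb6.
Legal moves for White: none.
Not in check and no legal moves → stalemate.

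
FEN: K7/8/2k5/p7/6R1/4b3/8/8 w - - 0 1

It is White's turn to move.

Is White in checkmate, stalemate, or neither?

neither

White to move; white king on a8.
In check: no.
Legal moves for White: Kb8, Rg8, Rg7, Rg6+, Rg5, Rh4, Rf4, Re4, Rd4, Rc4+, Rb4, Ra4, Rg3, Rg2, Rg1.
White has 15 legal moves and is not in check → neither.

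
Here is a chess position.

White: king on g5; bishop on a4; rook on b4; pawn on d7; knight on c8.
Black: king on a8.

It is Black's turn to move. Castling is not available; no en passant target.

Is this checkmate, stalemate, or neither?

stalemate

Black to move; black king on a8.
In check: no.
King squares — a7: attacked by Nc8; b7: attacked by Rb4; b8: attacked by Rb4.
Legal moves for Black: none.
Not in check and no legal moves → stalemate.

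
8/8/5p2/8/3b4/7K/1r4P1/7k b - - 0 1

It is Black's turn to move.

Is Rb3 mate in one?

After Rb3: white king on h3; in check: yes, from the black rook on b3.
White has 3 legal replies: Kh4, Kg4, g3.
In check but a legal move exists → not checkmate.

no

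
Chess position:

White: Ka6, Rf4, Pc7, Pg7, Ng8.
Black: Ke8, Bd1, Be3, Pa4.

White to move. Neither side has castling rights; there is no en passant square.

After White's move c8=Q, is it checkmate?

After c8=Q: black king on e8; in check: yes, from the white queen on c8.
King squares — d7: attacked by Qc8; e7: attacked by Ng8; f7: attacked by Rf4; d8: attacked by Qc8; f8: attacked by Rf4.
Black has no legal moves → checkmate.

yes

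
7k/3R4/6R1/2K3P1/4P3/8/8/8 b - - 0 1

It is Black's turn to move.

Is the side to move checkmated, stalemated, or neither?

stalemate

Black to move; black king on h8.
In check: no.
King squares — g7: attacked by Rg6; h7: attacked by Rd7; g8: attacked by Rg6.
Legal moves for Black: none.
Not in check and no legal moves → stalemate.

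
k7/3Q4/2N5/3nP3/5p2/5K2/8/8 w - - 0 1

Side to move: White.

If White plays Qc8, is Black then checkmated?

After Qc8: black king on a8; in check: yes, from the white queen on c8.
King squares — a7: attacked by Nc6; b7: attacked by Qc8; b8: attacked by Nc6.
Black has no legal moves → checkmate.

yes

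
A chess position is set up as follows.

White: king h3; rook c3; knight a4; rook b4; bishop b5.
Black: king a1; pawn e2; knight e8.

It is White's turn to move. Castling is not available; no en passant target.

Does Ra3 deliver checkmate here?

After Ra3: black king on a1; in check: yes, from the white rook on a3.
King squares — b1: attacked by Rb4; a2: attacked by Ra3; b2: attacked by Na4.
Black has no legal moves → checkmate.

yes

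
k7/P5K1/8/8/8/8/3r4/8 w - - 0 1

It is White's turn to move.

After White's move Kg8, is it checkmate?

no

After Kg8: black king on a8; in check: no.
Black is not in check, so this cannot be checkmate.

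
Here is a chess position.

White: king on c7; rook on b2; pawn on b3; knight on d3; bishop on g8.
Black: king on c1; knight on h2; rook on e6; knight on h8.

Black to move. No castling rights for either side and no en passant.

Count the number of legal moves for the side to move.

Black to move; king on c1.
In check: yes, from the white knight on d3.
Legal moves: Kd1.
Count: 1.

1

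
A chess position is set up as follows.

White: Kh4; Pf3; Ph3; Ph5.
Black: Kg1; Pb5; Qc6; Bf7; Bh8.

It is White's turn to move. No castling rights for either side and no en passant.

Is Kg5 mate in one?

After Kg5: black king on g1; in check: no.
Black is not in check, so this cannot be checkmate.

no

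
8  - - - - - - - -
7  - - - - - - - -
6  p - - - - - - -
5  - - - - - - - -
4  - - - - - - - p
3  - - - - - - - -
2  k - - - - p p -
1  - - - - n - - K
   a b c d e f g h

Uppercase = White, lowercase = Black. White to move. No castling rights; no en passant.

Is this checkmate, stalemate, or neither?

neither

White to move; white king on h1.
In check: yes, from the black pawn on g2.
King squares — g1: attacked by Pf2; g2: attacked by Ne1; h2: available.
Legal moves for White: Kh2.
White is in check but has 1 legal move → neither.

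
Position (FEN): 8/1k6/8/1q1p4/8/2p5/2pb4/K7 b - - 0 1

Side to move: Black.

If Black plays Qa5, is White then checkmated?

After Qa5: white king on a1; in check: yes, from the black queen on a5.
King squares — b1: attacked by Pc2; a2: attacked by Qa5; b2: attacked by Pc3.
White has no legal moves → checkmate.

yes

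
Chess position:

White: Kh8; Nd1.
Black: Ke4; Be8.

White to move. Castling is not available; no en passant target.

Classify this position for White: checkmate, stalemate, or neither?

neither

White to move; white king on h8.
In check: no.
Legal moves for White: Kg8, Kh7, Kg7, Ne3, Nc3+, Nf2+, Nb2.
White has 7 legal moves and is not in check → neither.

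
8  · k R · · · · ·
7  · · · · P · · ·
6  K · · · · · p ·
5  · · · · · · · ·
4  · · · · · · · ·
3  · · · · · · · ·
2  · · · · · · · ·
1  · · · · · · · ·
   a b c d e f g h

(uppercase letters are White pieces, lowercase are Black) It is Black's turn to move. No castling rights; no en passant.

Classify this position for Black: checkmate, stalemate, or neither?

neither

Black to move; black king on b8.
In check: yes, from the white rook on c8.
Legal moves for Black: Kxc8.
Black is in check but has 1 legal move → neither.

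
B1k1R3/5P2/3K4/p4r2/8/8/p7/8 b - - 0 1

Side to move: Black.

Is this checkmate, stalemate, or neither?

Black to move; black king on c8.
In check: yes, from the white rook on e8.
King squares — b7: attacked by Ba8; c7: attacked by Kd6; d7: attacked by Kd6; b8: attacked by Re8; d8: attacked by Re8.
Legal moves for Black: none.
In check with no legal moves → checkmate.

checkmate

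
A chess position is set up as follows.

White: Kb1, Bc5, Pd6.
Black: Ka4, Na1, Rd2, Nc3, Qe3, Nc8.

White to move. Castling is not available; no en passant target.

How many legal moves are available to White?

2

White to move; king on b1.
In check: yes, from the black knight on c3.
Legal moves: Kc1, Kxa1.
Count: 2.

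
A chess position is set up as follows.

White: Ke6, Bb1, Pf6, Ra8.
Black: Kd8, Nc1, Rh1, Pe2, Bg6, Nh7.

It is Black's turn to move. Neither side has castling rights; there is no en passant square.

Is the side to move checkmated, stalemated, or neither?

neither

Black to move; black king on d8.
In check: yes, from the white rook on a8.
King squares — c7: available; d7: attacked by Ke6; e7: attacked by Ke6; c8: attacked by Ra8; e8: attacked by Ra8.
Legal moves for Black: Kc7.
Black is in check but has 1 legal move → neither.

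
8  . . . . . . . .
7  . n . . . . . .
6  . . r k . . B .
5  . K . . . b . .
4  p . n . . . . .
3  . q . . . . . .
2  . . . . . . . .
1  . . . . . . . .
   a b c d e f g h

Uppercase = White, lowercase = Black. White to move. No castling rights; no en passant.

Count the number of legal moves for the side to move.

0

White to move; king on b5.
In check: yes, from the black queen on b3.
Legal moves: none.
Count: 0.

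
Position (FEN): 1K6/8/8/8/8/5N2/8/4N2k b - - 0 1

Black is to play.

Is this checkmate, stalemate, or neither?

Black to move; black king on h1.
In check: no.
King squares — g1: attacked by Nf3; g2: attacked by Ne1; h2: attacked by Nf3.
Legal moves for Black: none.
Not in check and no legal moves → stalemate.

stalemate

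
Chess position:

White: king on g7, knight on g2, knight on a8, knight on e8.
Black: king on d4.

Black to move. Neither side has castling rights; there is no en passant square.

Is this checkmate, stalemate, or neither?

Black to move; black king on d4.
In check: no.
Legal moves for Black: Ke5, Kd5, Kc5, Ke4, Kc4, Kd3, Kc3.
Black has 7 legal moves and is not in check → neither.

neither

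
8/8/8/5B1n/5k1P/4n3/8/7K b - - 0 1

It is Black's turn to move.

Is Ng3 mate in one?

no

After Ng3: white king on h1; in check: yes, from the black knight on g3.
White has 2 legal replies: Kh2, Kg1.
In check but a legal move exists → not checkmate.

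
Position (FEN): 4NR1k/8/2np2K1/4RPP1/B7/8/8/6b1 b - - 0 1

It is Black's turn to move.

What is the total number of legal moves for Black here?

Black to move; king on h8.
In check: yes, from the white rook on f8.
Legal moves: none.
Count: 0.

0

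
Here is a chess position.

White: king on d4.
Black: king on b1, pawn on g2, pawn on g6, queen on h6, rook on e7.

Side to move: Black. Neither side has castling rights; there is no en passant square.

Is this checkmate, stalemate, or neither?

Black to move; black king on b1.
In check: no.
Legal moves for Black include: Re8, Rh7, Rg7, Rf7, Rd7+, Rc7, Rb7, Ra7, Re6, Re5, Re4+, Re3, Re2, Re1, Qh8+, Qf8, Qh7, Qg7+, ... (list truncated; more exist).
Black has legal moves and is not in check → neither.

neither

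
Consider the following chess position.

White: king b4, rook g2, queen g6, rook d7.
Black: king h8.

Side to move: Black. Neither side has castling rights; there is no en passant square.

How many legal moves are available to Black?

Black to move; king on h8.
In check: no.
Legal moves: none.
Count: 0.

0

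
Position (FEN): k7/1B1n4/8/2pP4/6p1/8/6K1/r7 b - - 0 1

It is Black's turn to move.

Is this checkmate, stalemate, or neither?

Black to move; black king on a8.
In check: yes, from the white bishop on b7.
Legal moves for Black: Kb8, Kxb7, Ka7.
Black is in check but has 3 legal moves → neither.

neither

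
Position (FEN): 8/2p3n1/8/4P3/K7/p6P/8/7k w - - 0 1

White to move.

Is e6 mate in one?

no

After e6: black king on h1; in check: no.
Black is not in check, so this cannot be checkmate.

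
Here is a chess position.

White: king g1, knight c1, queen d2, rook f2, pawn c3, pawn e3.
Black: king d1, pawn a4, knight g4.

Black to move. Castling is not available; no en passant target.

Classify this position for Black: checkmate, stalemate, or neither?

checkmate

Black to move; black king on d1.
In check: yes, from the white queen on d2.
King squares — c1: attacked by Qd2; e1: attacked by Qd2; c2: attacked by Qd2; d2: attacked by Rf2; e2: attacked by Nc1.
Legal moves for Black: none.
In check with no legal moves → checkmate.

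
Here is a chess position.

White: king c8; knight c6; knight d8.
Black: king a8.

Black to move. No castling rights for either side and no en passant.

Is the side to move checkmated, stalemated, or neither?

Black to move; black king on a8.
In check: no.
King squares — a7: attacked by Nc6; b7: attacked by Kc8; b8: attacked by Nc6.
Legal moves for Black: none.
Not in check and no legal moves → stalemate.

stalemate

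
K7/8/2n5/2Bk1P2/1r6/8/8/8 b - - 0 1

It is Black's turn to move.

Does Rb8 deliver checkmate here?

After Rb8: white king on a8; in check: yes, from the black rook on b8.
King squares — a7: attacked by Nc6; b7: attacked by Rb8; b8: attacked by Nc6.
White has no legal moves → checkmate.

yes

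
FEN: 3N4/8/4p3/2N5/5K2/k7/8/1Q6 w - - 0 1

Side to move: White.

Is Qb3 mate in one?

After Qb3: black king on a3; in check: yes, from the white queen on b3.
King squares — a2: attacked by Qb3; b2: attacked by Qb3; b3: attacked by Nc5; a4: attacked by Qb3; b4: attacked by Qb3.
Black has no legal moves → checkmate.

yes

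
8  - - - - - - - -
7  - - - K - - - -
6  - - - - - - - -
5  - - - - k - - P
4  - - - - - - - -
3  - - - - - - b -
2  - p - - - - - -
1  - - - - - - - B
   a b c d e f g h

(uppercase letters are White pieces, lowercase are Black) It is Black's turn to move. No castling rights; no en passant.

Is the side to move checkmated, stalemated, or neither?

Black to move; black king on e5.
In check: no.
Legal moves for Black: Kf6, Kf5, Kf4, Kd4, Bh4, Bf4, Bh2, Bf2, Be1, b1=Q, b1=R, b1=B, b1=N.
Black has 13 legal moves and is not in check → neither.

neither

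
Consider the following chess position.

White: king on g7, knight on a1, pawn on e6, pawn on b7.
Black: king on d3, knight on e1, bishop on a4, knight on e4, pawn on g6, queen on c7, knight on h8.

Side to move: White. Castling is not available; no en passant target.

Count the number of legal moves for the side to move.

5

White to move; king on g7.
In check: yes, from the black queen on c7.
Legal moves: Kxh8, Kg8, Kf8, Kh6, e7.
Count: 5.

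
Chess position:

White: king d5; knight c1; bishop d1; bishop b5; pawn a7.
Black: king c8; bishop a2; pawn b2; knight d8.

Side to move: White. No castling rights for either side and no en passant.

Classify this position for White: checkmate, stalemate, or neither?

neither

White to move; white king on d5.
In check: yes, from the black bishop on a2.
Legal moves for White: Kd6, Ke5, Kc5, Ke4, Kd4, Bc4, Bb3, Nb3, Nxa2.
White is in check but has 9 legal moves → neither.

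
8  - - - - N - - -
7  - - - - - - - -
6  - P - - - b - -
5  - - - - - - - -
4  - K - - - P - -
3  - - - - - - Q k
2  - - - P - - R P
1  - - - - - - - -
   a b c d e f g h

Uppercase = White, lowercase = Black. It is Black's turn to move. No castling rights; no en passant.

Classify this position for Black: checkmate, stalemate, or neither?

Black to move; black king on h3.
In check: yes, from the white queen on g3.
King squares — g2: attacked by Qg3; h2: attacked by Rg2; g3: attacked by Rg2; g4: attacked by Qg3; h4: attacked by Qg3.
Legal moves for Black: none.
In check with no legal moves → checkmate.

checkmate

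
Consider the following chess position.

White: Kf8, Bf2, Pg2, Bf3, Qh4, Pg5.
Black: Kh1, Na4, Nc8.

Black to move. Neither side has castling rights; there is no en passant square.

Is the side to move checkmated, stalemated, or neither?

Black to move; black king on h1.
In check: yes, from the white queen on h4.
King squares — g1: attacked by Bf2; g2: attacked by Bf3; h2: attacked by Qh4.
Legal moves for Black: none.
In check with no legal moves → checkmate.

checkmate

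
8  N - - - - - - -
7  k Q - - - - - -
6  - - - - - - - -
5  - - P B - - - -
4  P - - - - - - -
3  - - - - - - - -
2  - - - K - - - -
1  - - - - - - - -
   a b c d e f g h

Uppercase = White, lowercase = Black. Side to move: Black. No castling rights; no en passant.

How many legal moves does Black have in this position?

0

Black to move; king on a7.
In check: yes, from the white queen on b7.
Legal moves: none.
Count: 0.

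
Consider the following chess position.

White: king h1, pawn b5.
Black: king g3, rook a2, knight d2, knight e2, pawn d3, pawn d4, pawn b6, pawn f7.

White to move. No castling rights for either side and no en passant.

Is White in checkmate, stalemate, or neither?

White to move; white king on h1.
In check: no.
King squares — g1: attacked by Ne2; g2: attacked by Kg3; h2: attacked by Kg3.
Legal moves for White: none.
Not in check and no legal moves → stalemate.

stalemate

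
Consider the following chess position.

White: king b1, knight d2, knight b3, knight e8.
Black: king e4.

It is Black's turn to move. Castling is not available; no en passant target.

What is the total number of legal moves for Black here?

6

Black to move; king on e4.
In check: yes, from the white knight on d2.
Legal moves: Kf5, Ke5, Kd5, Kf4, Ke3, Kd3.
Count: 6.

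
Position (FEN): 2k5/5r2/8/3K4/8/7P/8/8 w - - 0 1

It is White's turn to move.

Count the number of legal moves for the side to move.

White to move; king on d5.
In check: no.
Legal moves: Ke6, Kd6, Kc6, Ke5, Kc5, Ke4, Kd4, Kc4, h4.
Count: 9.

9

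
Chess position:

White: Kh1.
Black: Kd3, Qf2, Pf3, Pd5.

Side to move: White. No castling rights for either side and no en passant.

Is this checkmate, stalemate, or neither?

stalemate

White to move; white king on h1.
In check: no.
King squares — g1: attacked by Qf2; g2: attacked by Qf2; h2: attacked by Qf2.
Legal moves for White: none.
Not in check and no legal moves → stalemate.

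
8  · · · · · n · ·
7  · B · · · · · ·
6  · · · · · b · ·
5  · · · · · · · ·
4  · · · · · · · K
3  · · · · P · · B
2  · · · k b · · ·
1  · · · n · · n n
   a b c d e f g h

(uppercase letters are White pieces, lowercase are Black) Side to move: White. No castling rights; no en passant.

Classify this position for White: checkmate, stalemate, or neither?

White to move; white king on h4.
In check: yes, from the black bishop on f6.
King squares — g3: attacked by Nh1; h3: own bishop; g4: attacked by Be2; g5: attacked by Bf6; h5: attacked by Be2.
Legal moves for White: none.
In check with no legal moves → checkmate.

checkmate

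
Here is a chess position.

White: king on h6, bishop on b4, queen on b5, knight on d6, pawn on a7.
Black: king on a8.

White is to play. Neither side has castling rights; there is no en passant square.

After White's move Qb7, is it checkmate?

yes

After Qb7: black king on a8; in check: yes, from the white queen on b7.
King squares — a7: attacked by Qb7; b7: attacked by Nd6; b8: attacked by Pa7.
Black has no legal moves → checkmate.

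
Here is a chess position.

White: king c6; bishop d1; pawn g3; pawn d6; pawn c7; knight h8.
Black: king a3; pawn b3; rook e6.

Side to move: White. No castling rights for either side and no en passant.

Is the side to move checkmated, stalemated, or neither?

neither

White to move; white king on c6.
In check: no.
Legal moves for White include: Nf7, Ng6, Kd7, Kb7, Kb6, Kd5, Kc5, Kb5, Bh5, Bg4, Bf3, Bxb3, Be2, Bc2, c8=Q, c8=R, c8=B, c8=N, ... (list truncated; more exist).
White has legal moves and is not in check → neither.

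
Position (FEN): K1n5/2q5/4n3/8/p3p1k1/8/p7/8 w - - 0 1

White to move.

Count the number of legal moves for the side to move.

White to move; king on a8.
In check: no.
Legal moves: none.
Count: 0.

0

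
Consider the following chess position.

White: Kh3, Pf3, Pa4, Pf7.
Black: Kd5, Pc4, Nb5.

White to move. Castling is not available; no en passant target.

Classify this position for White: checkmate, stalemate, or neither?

White to move; white king on h3.
In check: no.
Legal moves for White: Kh4, Kg4, Kg3, Kh2, Kg2, axb5, f8=Q, f8=R, f8=B, f8=N, a5, f4.
White has 12 legal moves and is not in check → neither.

neither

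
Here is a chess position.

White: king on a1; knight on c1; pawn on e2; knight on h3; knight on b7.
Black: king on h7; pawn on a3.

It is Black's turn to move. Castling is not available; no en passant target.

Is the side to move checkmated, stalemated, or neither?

neither

Black to move; black king on h7.
In check: no.
Legal moves for Black: Kh8, Kg8, Kg7, Kh6, Kg6, a2.
Black has 6 legal moves and is not in check → neither.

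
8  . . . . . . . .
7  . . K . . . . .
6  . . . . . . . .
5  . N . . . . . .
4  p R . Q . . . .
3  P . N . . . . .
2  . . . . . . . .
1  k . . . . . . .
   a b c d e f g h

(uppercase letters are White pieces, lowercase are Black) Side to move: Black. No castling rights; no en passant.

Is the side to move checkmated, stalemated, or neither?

stalemate

Black to move; black king on a1.
In check: no.
King squares — b1: attacked by Nc3; a2: attacked by Nc3; b2: attacked by Rb4.
Legal moves for Black: none.
Not in check and no legal moves → stalemate.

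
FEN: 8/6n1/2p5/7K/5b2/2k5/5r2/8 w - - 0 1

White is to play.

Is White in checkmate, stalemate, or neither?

White to move; white king on h5.
In check: yes, from the black knight on g7.
King squares — g4: available; h4: available; g5: attacked by Bf4; g6: available; h6: attacked by Bf4.
Legal moves for White: Kg6, Kh4, Kg4.
White is in check but has 3 legal moves → neither.

neither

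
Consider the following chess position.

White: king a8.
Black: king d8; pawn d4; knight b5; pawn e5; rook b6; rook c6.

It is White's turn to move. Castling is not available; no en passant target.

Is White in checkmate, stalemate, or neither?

White to move; white king on a8.
In check: no.
King squares — a7: attacked by Nb5; b7: attacked by Rb6; b8: attacked by Rb6.
Legal moves for White: none.
Not in check and no legal moves → stalemate.

stalemate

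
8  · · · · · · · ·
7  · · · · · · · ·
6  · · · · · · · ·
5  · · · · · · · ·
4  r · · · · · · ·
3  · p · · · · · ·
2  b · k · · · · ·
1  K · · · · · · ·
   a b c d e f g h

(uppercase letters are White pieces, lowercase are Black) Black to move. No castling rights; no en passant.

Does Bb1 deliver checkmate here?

After Bb1: white king on a1; in check: yes, from the black rook on a4.
King squares — b1: attacked by Kc2; a2: attacked by Bb1; b2: attacked by Kc2.
White has no legal moves → checkmate.

yes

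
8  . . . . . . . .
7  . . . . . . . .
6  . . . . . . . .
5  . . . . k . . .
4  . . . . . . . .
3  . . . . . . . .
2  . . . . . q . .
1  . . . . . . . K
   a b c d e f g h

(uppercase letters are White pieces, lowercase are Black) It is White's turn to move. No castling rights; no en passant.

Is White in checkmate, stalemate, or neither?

White to move; white king on h1.
In check: no.
King squares — g1: attacked by Qf2; g2: attacked by Qf2; h2: attacked by Qf2.
Legal moves for White: none.
Not in check and no legal moves → stalemate.

stalemate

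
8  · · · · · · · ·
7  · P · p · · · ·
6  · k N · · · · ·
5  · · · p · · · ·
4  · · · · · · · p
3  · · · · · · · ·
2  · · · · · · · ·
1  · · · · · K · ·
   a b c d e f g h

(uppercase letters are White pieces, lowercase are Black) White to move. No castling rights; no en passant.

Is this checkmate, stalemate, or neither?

White to move; white king on f1.
In check: no.
Legal moves for White: Nd8, Nb8, Ne7, Na7, Ne5, Na5, Nd4, Nb4, Kg2, Kf2, Ke2, Kg1, Ke1, b8=Q+, b8=R+, b8=B, b8=N.
White has 17 legal moves and is not in check → neither.

neither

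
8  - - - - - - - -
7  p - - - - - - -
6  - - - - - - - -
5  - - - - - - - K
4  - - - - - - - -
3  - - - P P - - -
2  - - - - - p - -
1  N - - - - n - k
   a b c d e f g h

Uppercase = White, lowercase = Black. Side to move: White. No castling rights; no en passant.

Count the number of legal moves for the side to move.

9

White to move; king on h5.
In check: no.
Legal moves: Kh6, Kg6, Kg5, Kh4, Kg4, Nb3, Nc2, e4, d4.
Count: 9.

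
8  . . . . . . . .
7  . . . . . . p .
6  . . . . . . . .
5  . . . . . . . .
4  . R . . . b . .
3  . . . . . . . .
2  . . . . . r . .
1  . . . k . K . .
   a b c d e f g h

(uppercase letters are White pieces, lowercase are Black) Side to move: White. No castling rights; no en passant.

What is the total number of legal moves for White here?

White to move; king on f1.
In check: yes, from the black rook on f2.
Legal moves: Kxf2, Kg1.
Count: 2.

2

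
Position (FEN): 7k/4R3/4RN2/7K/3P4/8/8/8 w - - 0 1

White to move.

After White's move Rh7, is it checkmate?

yes

After Rh7: black king on h8; in check: yes, from the white rook on h7.
King squares — g7: attacked by Rh7; h7: attacked by Nf6; g8: attacked by Nf6.
Black has no legal moves → checkmate.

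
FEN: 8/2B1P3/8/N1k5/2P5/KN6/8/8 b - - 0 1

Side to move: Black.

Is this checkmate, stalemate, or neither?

Black to move; black king on c5.
In check: yes, from the white knight on b3.
King squares — b4: attacked by Ka3; c4: attacked by Na5; d4: attacked by Nb3; b5: attacked by Pc4; d5: attacked by Pc4; b6: attacked by Bc7; c6: attacked by Na5; d6: attacked by Bc7.
Legal moves for Black: none.
In check with no legal moves → checkmate.

checkmate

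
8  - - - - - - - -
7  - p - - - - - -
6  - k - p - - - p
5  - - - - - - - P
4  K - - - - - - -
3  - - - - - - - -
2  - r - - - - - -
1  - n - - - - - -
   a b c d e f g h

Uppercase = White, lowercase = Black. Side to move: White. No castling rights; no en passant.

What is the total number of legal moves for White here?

White to move; king on a4.
In check: no.
Legal moves: none.
Count: 0.

0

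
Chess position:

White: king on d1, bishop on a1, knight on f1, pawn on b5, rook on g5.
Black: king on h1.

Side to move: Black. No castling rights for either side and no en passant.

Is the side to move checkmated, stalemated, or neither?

Black to move; black king on h1.
In check: no.
King squares — g1: attacked by Rg5; g2: attacked by Rg5; h2: attacked by Nf1.
Legal moves for Black: none.
Not in check and no legal moves → stalemate.

stalemate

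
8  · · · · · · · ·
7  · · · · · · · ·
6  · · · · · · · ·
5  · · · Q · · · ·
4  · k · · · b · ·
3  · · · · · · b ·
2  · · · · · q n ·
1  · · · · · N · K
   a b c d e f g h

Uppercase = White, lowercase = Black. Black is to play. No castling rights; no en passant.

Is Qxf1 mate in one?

After Qxf1: white king on h1; in check: yes, from the black queen on f1.
King squares — g1: attacked by Qf1; g2: attacked by Qf1; h2: attacked by Bg3.
White has no legal moves → checkmate.

yes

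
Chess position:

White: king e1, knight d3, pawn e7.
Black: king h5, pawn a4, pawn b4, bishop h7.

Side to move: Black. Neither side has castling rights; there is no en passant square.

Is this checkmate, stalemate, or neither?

neither

Black to move; black king on h5.
In check: no.
Legal moves for Black: Bg8, Bg6, Bf5, Be4, Bxd3, Kh6, Kg6, Kg5, Kh4, Kg4, b3, a3.
Black has 12 legal moves and is not in check → neither.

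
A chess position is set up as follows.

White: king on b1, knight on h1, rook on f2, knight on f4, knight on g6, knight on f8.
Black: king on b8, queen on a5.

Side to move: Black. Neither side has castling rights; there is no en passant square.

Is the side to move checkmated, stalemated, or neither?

Black to move; black king on b8.
In check: no.
Legal moves for Black include: Kc8, Ka8, Kc7, Kb7, Ka7, Qd8, Qa8, Qc7, Qa7, Qb6+, Qa6, Qh5, Qg5, Qf5+, Qe5, Qd5, Qc5, Qb5+, ... (list truncated; more exist).
Black has legal moves and is not in check → neither.

neither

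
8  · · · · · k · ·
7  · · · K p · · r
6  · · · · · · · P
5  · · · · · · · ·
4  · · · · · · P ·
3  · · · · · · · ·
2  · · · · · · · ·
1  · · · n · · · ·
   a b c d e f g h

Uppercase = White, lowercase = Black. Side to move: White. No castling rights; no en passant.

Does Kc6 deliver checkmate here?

no

After Kc6: black king on f8; in check: no.
Black is not in check, so this cannot be checkmate.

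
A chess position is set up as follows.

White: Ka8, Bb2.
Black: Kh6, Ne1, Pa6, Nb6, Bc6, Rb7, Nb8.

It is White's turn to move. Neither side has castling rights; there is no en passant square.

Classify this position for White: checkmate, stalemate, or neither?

checkmate

White to move; white king on a8.
In check: yes, from the black knight on b6.
King squares — a7: attacked by Rb7; b7: attacked by Bc6; b8: attacked by Rb7.
Legal moves for White: none.
In check with no legal moves → checkmate.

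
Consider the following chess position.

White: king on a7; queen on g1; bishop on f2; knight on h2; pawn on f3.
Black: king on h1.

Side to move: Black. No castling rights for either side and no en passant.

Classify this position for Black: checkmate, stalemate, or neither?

Black to move; black king on h1.
In check: yes, from the white queen on g1.
King squares — g1: attacked by Bf2; g2: attacked by Qg1; h2: attacked by Qg1.
Legal moves for Black: none.
In check with no legal moves → checkmate.

checkmate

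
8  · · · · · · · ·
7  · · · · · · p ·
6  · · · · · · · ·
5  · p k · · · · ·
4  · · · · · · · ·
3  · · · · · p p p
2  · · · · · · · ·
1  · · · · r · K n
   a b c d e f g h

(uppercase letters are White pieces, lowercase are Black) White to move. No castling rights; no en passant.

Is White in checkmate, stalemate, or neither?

White to move; white king on g1.
In check: yes, from the black rook on e1.
King squares — f1: attacked by Re1; h1: attacked by Re1; f2: attacked by Nh1; g2: attacked by Pf3; h2: attacked by Pg3.
Legal moves for White: none.
In check with no legal moves → checkmate.

checkmate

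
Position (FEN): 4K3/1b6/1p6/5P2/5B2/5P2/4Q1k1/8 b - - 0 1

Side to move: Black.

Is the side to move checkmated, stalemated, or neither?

neither

Black to move; black king on g2.
In check: yes, from the white queen on e2.
King squares — f1: attacked by Qe2; g1: available; h1: available; f2: attacked by Qe2; h2: attacked by Qe2; f3: attacked by Qe2; g3: attacked by Bf4; h3: available.
Legal moves for Black: Kh3, Kh1, Kg1.
Black is in check but has 3 legal moves → neither.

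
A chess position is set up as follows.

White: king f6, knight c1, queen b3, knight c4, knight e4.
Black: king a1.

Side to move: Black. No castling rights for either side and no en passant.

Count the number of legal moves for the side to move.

0

Black to move; king on a1.
In check: no.
Legal moves: none.
Count: 0.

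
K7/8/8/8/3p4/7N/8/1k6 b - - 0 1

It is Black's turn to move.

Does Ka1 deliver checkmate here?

no

After Ka1: white king on a8; in check: no.
White is not in check, so this cannot be checkmate.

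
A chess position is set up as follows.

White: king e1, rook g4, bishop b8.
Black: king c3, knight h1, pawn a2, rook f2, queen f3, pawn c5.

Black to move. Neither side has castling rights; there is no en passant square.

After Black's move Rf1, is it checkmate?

yes

After Rf1: white king on e1; in check: yes, from the black rook on f1.
King squares — d1: attacked by Rf1; f1: attacked by Qf3; d2: attacked by Kc3; e2: attacked by Qf3; f2: attacked by Rf1.
White has no legal moves → checkmate.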